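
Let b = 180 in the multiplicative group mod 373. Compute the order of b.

372

The order of 180 must divide p − 1 = 372 = 2^2 · 3 · 31.
Divisors: 1, 2, 3, 4, 6, 12, 31, 62, 93, 124, 186, 372.
Check each in increasing order: 180^1 ≡ 180;  180^2 ≡ 322;  180^3 ≡ 145;  180^4 ≡ 363;  180^6 ≡ 137;  180^12 ≡ 119;  180^31 ≡ 200;  180^62 ≡ 89;  180^93 ≡ 269;  180^124 ≡ 88;  180^186 ≡ 372;  180^372 ≡ 1.
Smallest exponent giving 1 is 372.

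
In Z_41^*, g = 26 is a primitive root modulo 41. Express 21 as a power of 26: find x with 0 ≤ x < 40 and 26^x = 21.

Successive powers of 26 modulo 41:
  26^0=1  26^1=26  26^2=20  26^3=28  26^4=31  26^5=27
  26^6=5  26^7=7  26^8=18  26^9=17  26^10=32  26^11=12
  26^12=25  26^13=35  26^14=8  26^15=3  26^16=37  26^17=19
  26^18=2  26^19=11  26^20=40  26^21=15  26^22=21
So 26^22 ≡ 21 (mod 41), giving x = 22.

22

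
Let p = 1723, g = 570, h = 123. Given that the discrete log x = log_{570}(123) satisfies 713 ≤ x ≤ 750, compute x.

Compute 570^713 mod 1723 = 152, then multiply by 570 repeatedly:
  570^713=152  570^714=490  570^715=174  570^716=969  570^717=970
  570^718=1540  570^719=793  570^720=584  570^721=341  570^722=1394
  570^723=277  570^724=1097  570^725=1564  570^726=689  570^727=1609
  570^728=494  570^729=731  570^730=1427  570^731=134  570^732=568
  570^733=1559  570^734=1285  570^735=175  570^736=1539  570^737=223
  570^738=1331  570^739=550  570^740=1637  570^741=947  570^742=491
  570^743=744  570^744=222  570^745=761  570^746=1297  570^747=123
Found 123 at exponent 747.

747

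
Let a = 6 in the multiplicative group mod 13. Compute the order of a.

12

The order of 6 must divide p − 1 = 12 = 2^2 · 3.
Divisors: 1, 2, 3, 4, 6, 12.
Check each in increasing order: 6^1 ≡ 6;  6^2 ≡ 10;  6^3 ≡ 8;  6^4 ≡ 9;  6^6 ≡ 12;  6^12 ≡ 1.
Smallest exponent giving 1 is 12.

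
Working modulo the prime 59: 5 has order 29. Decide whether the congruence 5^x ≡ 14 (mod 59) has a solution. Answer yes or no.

no

14 ∈ ⟨5⟩ iff 14^29 ≡ 1 (mod 59), since |⟨5⟩| = 29.
14^29 mod 59 = 58.
Since 58 ≠ 1, 14 does not lie in the subgroup.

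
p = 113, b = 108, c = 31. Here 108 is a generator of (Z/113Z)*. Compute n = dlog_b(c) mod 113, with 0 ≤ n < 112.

Successive powers of 108 modulo 113:
  108^0=1  108^1=108  108^2=25  108^3=101  108^4=60  108^5=39
  108^6=31
So 108^6 ≡ 31 (mod 113), giving n = 6.

6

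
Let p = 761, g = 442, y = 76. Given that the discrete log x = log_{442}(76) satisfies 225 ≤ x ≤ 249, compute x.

Compute 442^225 mod 761 = 325, then multiply by 442 repeatedly:
  442^225=325  442^226=582  442^227=26  442^228=77  442^229=550
  442^230=341  442^231=44  442^232=423  442^233=521  442^234=460
  442^235=133  442^236=189  442^237=589  442^238=76
Found 76 at exponent 238.

238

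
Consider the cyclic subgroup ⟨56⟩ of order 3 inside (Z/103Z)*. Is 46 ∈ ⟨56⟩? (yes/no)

⟨56⟩ has order 3; its elements mod 103 are {1, 46, 56}.
46 is in this set.

yes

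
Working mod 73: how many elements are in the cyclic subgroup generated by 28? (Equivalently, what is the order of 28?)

72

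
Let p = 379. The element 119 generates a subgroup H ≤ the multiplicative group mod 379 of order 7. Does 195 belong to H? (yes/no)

195 ∈ ⟨119⟩ iff 195^7 ≡ 1 (mod 379), since |⟨119⟩| = 7.
195^7 mod 379 = 1.
Since 1 = 1, 195 lies in the subgroup.

yes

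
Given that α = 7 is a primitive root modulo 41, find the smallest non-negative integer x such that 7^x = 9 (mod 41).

10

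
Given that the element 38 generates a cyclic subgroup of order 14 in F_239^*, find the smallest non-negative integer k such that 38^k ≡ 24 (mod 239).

12

Successive powers of 38 modulo 239:
  38^0=1  38^1=38  38^2=10  38^3=141  38^4=100  38^5=215
  38^6=44  38^7=238  38^8=201  38^9=229  38^10=98  38^11=139
  38^12=24
So 38^12 ≡ 24 (mod 239), giving k = 12.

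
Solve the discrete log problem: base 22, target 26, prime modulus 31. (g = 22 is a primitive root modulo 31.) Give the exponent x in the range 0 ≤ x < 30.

25

Successive powers of 22 modulo 31:
  22^0=1  22^1=22  22^2=19  22^3=15  22^4=20  22^5=6
  22^6=8  22^7=21  22^8=28  22^9=27  22^10=5  22^11=17
  22^12=2  22^13=13  22^14=7  22^15=30  22^16=9  22^17=12
  22^18=16  22^19=11  22^20=25  22^21=23  22^22=10  22^23=3
  22^24=4  22^25=26
So 22^25 ≡ 26 (mod 31), giving x = 25.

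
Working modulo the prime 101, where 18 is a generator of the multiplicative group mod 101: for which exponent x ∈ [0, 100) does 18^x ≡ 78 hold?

24

Baby-step giant-step with m = ceil(sqrt(100)) = 10.
Baby table (18^j mod 101 for j=0..9):
  0:1  1:18  2:21  3:75  4:37  5:60  6:70  7:48
  8:56  9:99
Giant step factor: 18^(-10) ≡ 14 (mod 101).
Scan 78·14^i mod 101 for i = 0, 1, …:
  i=0: 78   i=1: 82   i=2: 37
Match at i=2, j=4: x = 2·10 + 4 = 24.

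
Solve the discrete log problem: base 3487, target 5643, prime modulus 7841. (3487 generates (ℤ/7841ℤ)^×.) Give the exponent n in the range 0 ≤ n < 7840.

Baby-step giant-step with m = ceil(sqrt(7840)) = 89.
Baby table (3487^j mod 7841 for j=0..88):
  0:1  1:3487  2:5619  3:6635  4:5295  5:5951  6:3851  7:4645
  8:5450  9:5407  10:4445  11:5899  12:2870  13:2574  14:5434  15:4502
  16:792  17:1672  18:4401  19:1450  20:6546  21:751  22:7684  23:1411
  24:3850  25:1158  26:7672  27:6613  28:6991  29:7789  30:6860  31:5770
  32:7825  33:6936  34:4188  35:3614  36:1531  37:6717  38:1112  39:4090
  40:6892  41:7580  42:7290  43:7549  44:1126  45:5862  46:7148  47:6378
  48:3010  49:4612  50:153  51:323  52:5038  53:3666  54:2512  55:947
  56:1128  57:4995  58:2704  59:3966  60:5759  61:832  62:14  63:1772
  64:256  65:6639  66:3561  67:4904  68:6868  69:2302  70:5731  71:5129
  72:7343  73:4176  74:975  75:4672  76:5507  77:300  78:3247  79:7726
  80:6727  81:4618  82:5393  83:2673  84:5643  85:4072  86:6854  87:530
  88:5475
Giant step factor: 3487^(-89) ≡ 4419 (mod 7841).
Scan 5643·4419^i mod 7841 for i = 0, 1, …:
  i=0: 5643
Match at i=0, j=84: n = 0·89 + 84 = 84.

84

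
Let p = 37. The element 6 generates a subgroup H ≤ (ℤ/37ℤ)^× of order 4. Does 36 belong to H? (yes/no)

yes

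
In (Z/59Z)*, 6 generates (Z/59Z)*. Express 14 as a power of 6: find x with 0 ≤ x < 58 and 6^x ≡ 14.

47

Baby-step giant-step with m = ceil(sqrt(58)) = 8.
Baby table (6^j mod 59 for j=0..7):
  0:1  1:6  2:36  3:39  4:57  5:47  6:46  7:40
Giant step factor: 6^(-8) ≡ 15 (mod 59).
Scan 14·15^i mod 59 for i = 0, 1, …:
  i=0: 14   i=1: 33   i=2: 23   i=3: 50
  i=4: 42   i=5: 40
Match at i=5, j=7: x = 5·8 + 7 = 47.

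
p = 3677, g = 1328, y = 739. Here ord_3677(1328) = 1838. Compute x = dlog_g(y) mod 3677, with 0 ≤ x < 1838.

891

Baby-step giant-step with m = ceil(sqrt(1838)) = 43.
Baby table (1328^j mod 3677 for j=0..42):
  0:1  1:1328  2:2301  3:141  4:3398  5:865  6:1496  7:1108
  8:624  9:1347  10:1794  11:3413  12:2400  13:2918  14:3223  15:116
  16:3291  17:2172  18:1648  19:729  20:1061  21:717  22:3510  23:2521
  24:1818  25:2192  26:2469  27:2625  28:204  29:2491  30:2425  31:3025
  32:1916  33:3641  34:3670  35:1735  36:2278  37:2690  38:1953  39:1299
  40:559  41:3275  42:2986
Giant step factor: 1328^(-43) ≡ 2371 (mod 3677).
Scan 739·2371^i mod 3677 for i = 0, 1, …:
  i=0: 739   i=1: 1917   i=2: 435   i=3: 1825
  i=4: 2923   i=5: 2965   i=6: 3268   i=7: 989
  i=8: 2670   i=9: 2453     …   i=19: 3441
  i=20: 3025
Match at i=20, j=31: x = 20·43 + 31 = 891.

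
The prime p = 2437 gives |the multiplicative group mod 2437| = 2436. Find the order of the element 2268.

87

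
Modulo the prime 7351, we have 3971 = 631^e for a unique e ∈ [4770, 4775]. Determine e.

Compute 631^4770 mod 7351 = 640, then multiply by 631 repeatedly:
  631^4770=640  631^4771=6886  631^4772=625  631^4773=4772  631^4774=4573
  631^4775=3971
Found 3971 at exponent 4775.

4775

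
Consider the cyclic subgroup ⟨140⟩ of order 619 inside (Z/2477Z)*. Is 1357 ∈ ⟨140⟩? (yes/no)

1357 ∈ ⟨140⟩ iff 1357^619 ≡ 1 (mod 2477), since |⟨140⟩| = 619.
1357^619 mod 2477 = 915.
Since 915 ≠ 1, 1357 does not lie in the subgroup.

no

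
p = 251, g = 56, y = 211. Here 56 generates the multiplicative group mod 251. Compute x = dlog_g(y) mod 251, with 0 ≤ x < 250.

70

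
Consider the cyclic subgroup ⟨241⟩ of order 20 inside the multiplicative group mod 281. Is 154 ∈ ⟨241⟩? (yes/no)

⟨241⟩ has order 20; its elements mod 281 are {1, 7, 40, 49, 53, 62, 68, 86, 90, 128, 153, 191, 195, 213, 219, 228, 232, 241, 274, 280}.
154 is not in this set.

no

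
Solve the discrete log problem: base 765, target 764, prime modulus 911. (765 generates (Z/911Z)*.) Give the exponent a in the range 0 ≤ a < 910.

87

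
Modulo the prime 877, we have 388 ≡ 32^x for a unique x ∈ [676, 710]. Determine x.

Compute 32^676 mod 877 = 104, then multiply by 32 repeatedly:
  32^676=104  32^677=697  32^678=379  32^679=727  32^680=462
  32^681=752  32^682=385  32^683=42  32^684=467  32^685=35
  32^686=243  32^687=760  32^688=641  32^689=341  32^690=388
Found 388 at exponent 690.

690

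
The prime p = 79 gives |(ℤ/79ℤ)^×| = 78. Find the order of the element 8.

13

The order of 8 must divide p − 1 = 78 = 2 · 3 · 13.
Divisors: 1, 2, 3, 6, 13, 26, 39, 78.
Check each in increasing order: 8^1 ≡ 8;  8^2 ≡ 64;  8^3 ≡ 38;  8^6 ≡ 22;  8^13 ≡ 1.
Smallest exponent giving 1 is 13.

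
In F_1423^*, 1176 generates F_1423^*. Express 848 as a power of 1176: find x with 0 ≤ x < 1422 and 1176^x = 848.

297

Baby-step giant-step with m = ceil(sqrt(1422)) = 38.
Baby table (1176^j mod 1423 for j=0..37):
  0:1  1:1176  2:1243  3:347  4:1094  5:152  6:877  7:1100
  8:93  9:1220  10:336  11:965  12:709  13:1329  14:450  15:1267
  16:111  17:1043  18:1365  19:96  20:479  21:1219  22:583  23:1145
  24:362  25:235  26:298  27:390  28:434  29:950  30:145  31:1183
  32:937  33:510  34:677  35:695  36:518  37:124
Giant step factor: 1176^(-38) ≡ 892 (mod 1423).
Scan 848·892^i mod 1423 for i = 0, 1, …:
  i=0: 848   i=1: 803   i=2: 507   i=3: 1153
  i=4: 1070   i=5: 1030   i=6: 925   i=7: 1183
Match at i=7, j=31: x = 7·38 + 31 = 297.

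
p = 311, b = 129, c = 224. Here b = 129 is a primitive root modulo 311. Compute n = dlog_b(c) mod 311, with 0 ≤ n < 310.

10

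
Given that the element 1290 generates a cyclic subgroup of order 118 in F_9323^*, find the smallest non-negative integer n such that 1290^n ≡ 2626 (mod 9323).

Baby-step giant-step with m = ceil(sqrt(118)) = 11.
Baby table (1290^j mod 9323 for j=0..10):
  0:1  1:1290  2:4606  3:2989  4:5411  5:6586  6:2687  7:7397
  8:4701  9:4340  10:4800
Giant step factor: 1290^(-11) ≡ 421 (mod 9323).
Scan 2626·421^i mod 9323 for i = 0, 1, …:
  i=0: 2626   i=1: 5432   i=2: 2737   i=3: 5548
  i=4: 4958   i=5: 8289   i=6: 2867   i=7: 4340
Match at i=7, j=9: n = 7·11 + 9 = 86.

86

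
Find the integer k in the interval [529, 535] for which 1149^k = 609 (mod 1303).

535

Compute 1149^529 mod 1303 = 674, then multiply by 1149 repeatedly:
  1149^529=674  1149^530=444  1149^531=683  1149^532=361  1149^533=435
  1149^534=766  1149^535=609
Found 609 at exponent 535.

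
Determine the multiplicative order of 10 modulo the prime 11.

The order of 10 must divide p − 1 = 10 = 2 · 5.
Divisors: 1, 2, 5, 10.
Check each in increasing order: 10^1 ≡ 10;  10^2 ≡ 1.
Smallest exponent giving 1 is 2.

2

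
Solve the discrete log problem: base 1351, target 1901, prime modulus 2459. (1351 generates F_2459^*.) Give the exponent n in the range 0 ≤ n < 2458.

Baby-step giant-step with m = ceil(sqrt(2458)) = 50.
Baby table (1351^j mod 2459 for j=0..49):
  0:1  1:1351  2:623  3:695  4:2066  5:201  6:1061  7:2273
  8:1991  9:2154  10:1057  11:1787  12:1958  13:1833  14:170  15:983
  16:173  17:118  18:2042  19:2203  20:863  21:347  22:1587  23:2248
  24:183  25:1333  26:895  27:1776  28:1851  29:2357  30:2361  31:388
  32:421  33:742  34:1629  35:2433  36:1759  37:1015  38:1602  39:382
  40:2151  41:1922  42:2377  43:2332  44:553  45:2026  46:259  47:731
  48:1522  49:498
Giant step factor: 1351^(-50) ≡ 536 (mod 2459).
Scan 1901·536^i mod 2459 for i = 0, 1, …:
  i=0: 1901   i=1: 910   i=2: 878   i=3: 939
  i=4: 1668   i=5: 1431   i=6: 2267   i=7: 366
  i=8: 1915   i=9: 1037     …   i=34: 160
  i=35: 2154
Match at i=35, j=9: n = 35·50 + 9 = 1759.

1759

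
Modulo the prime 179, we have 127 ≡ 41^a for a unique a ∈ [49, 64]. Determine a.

53

Compute 41^49 mod 179 = 58, then multiply by 41 repeatedly:
  41^49=58  41^50=51  41^51=122  41^52=169  41^53=127
Found 127 at exponent 53.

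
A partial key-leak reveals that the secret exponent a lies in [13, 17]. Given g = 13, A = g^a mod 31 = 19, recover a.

14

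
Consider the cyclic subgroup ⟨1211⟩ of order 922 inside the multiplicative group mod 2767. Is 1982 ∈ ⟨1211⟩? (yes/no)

1982 ∈ ⟨1211⟩ iff 1982^922 ≡ 1 (mod 2767), since |⟨1211⟩| = 922.
1982^922 mod 2767 = 2438.
Since 2438 ≠ 1, 1982 does not lie in the subgroup.

no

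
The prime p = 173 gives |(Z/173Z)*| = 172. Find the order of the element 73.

86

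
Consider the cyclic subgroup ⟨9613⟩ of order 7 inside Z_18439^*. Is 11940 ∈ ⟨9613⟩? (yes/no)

yes

⟨9613⟩ has order 7; its elements mod 18439 are {1, 7310, 9613, 11691, 11940, 14884, 18317}.
11940 is in this set.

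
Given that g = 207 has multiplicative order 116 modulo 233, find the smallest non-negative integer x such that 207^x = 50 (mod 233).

89

Baby-step giant-step with m = ceil(sqrt(116)) = 11.
Baby table (207^j mod 233 for j=0..10):
  0:1  1:207  2:210  3:132  4:63  5:226  6:182  7:161
  8:8  9:25  10:49
Giant step factor: 207^(-11) ≡ 171 (mod 233).
Scan 50·171^i mod 233 for i = 0, 1, …:
  i=0: 50   i=1: 162   i=2: 208   i=3: 152
  i=4: 129   i=5: 157   i=6: 52   i=7: 38
  i=8: 207
Match at i=8, j=1: x = 8·11 + 1 = 89.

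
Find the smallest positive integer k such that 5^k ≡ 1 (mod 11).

5

The order of 5 must divide p − 1 = 10 = 2 · 5.
Divisors: 1, 2, 5, 10.
Check each in increasing order: 5^1 ≡ 5;  5^2 ≡ 3;  5^5 ≡ 1.
Smallest exponent giving 1 is 5.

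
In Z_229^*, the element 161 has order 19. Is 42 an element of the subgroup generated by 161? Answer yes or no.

yes

⟨161⟩ has order 19; its elements mod 229 are {1, 16, 17, 27, 42, 43, 44, 53, 57, 60, 61, 104, 121, 161, 165, 203, 214, 218, 225}.
42 is in this set.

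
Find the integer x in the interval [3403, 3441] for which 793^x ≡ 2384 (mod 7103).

3434

Compute 793^3403 mod 7103 = 2654, then multiply by 793 repeatedly:
  793^3403=2654  793^3404=2134  793^3405=1748  793^3406=1079  793^3407=3287
  793^3408=6893  793^3409=3942  793^3410=686  793^3411=4170  793^3412=3915
  793^3413=584  793^3414=1417  793^3415=1407  793^3416=580  793^3417=5348
  793^3418=473  793^3419=5733  793^3420=349  793^3421=6843  793^3422=6910
  793^3423=3217  793^3424=1104  793^3425=1803  793^3426=2076  793^3427=5475
  793^3428=1742  793^3429=3424  793^3430=1886  793^3431=3968  793^3432=7098
  793^3433=3138  793^3434=2384
Found 2384 at exponent 3434.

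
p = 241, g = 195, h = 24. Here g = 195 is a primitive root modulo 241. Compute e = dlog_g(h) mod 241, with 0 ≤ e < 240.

Baby-step giant-step with m = ceil(sqrt(240)) = 16.
Baby table (195^j mod 241 for j=0..15):
  0:1  1:195  2:188  3:28  4:158  5:203  6:61  7:86
  8:141  9:21  10:239  11:92  12:106  13:185  14:166  15:76
Giant step factor: 195^(-16) ≡ 160 (mod 241).
Scan 24·160^i mod 241 for i = 0, 1, …:
  i=0: 24   i=1: 225   i=2: 91   i=3: 100
  i=4: 94   i=5: 98   i=6: 15   i=7: 231
  i=8: 87   i=9: 183   i=10: 119   i=11: 1
Match at i=11, j=0: e = 11·16 + 0 = 176.

176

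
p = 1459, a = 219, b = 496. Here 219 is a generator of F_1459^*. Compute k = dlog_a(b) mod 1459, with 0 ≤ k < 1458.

1213

Baby-step giant-step with m = ceil(sqrt(1458)) = 39.
Baby table (219^j mod 1459 for j=0..38):
  0:1  1:219  2:1273  3:118  4:1039  5:1396  6:793  7:46
  8:1320  9:198  10:1051  11:1106  12:20  13:3  14:657  15:901
  16:354  17:199  18:1270  19:920  20:138  21:1042  22:594  23:235
  24:400  25:60  26:9  27:512  28:1244  29:1062  30:597  31:892
  32:1301  33:414  34:208  35:323  36:705  37:1200  38:180
Giant step factor: 219^(-39) ≡ 1405 (mod 1459).
Scan 496·1405^i mod 1459 for i = 0, 1, …:
  i=0: 496   i=1: 937   i=2: 467   i=3: 1044
  i=4: 525   i=5: 830   i=6: 409   i=7: 1258
  i=8: 641   i=9: 402     …   i=30: 332
  i=31: 1039
Match at i=31, j=4: k = 31·39 + 4 = 1213.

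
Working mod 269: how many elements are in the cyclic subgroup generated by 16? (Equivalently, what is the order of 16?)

67

The order of 16 must divide p − 1 = 268 = 2^2 · 67.
Divisors: 1, 2, 4, 67, 134, 268.
Check each in increasing order: 16^1 ≡ 16;  16^2 ≡ 256;  16^4 ≡ 169;  16^67 ≡ 1.
Smallest exponent giving 1 is 67.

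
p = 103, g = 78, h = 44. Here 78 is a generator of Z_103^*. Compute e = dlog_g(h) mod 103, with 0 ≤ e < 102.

49

Baby-step giant-step with m = ceil(sqrt(102)) = 11.
Baby table (78^j mod 103 for j=0..10):
  0:1  1:78  2:7  3:31  4:49  5:11  6:34  7:77
  8:32  9:24  10:18
Giant step factor: 78^(-11) ≡ 84 (mod 103).
Scan 44·84^i mod 103 for i = 0, 1, …:
  i=0: 44   i=1: 91   i=2: 22   i=3: 97
  i=4: 11
Match at i=4, j=5: e = 4·11 + 5 = 49.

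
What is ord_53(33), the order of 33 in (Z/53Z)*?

52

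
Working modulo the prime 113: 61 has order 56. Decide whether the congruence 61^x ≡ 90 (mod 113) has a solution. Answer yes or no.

no

90 ∈ ⟨61⟩ iff 90^56 ≡ 1 (mod 113), since |⟨61⟩| = 56.
90^56 mod 113 = 112.
Since 112 ≠ 1, 90 does not lie in the subgroup.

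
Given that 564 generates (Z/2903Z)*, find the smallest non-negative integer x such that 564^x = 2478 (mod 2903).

Baby-step giant-step with m = ceil(sqrt(2902)) = 54.
Baby table (564^j mod 2903 for j=0..53):
  0:1  1:564  2:1669  3:744  4:1584  5:2155  6:1966  7:2781
  8:864  9:2495  10:2128  11:1253  12:1263  13:1097  14:369  15:2003
  16:425  17:1654  18:993  19:2676  20:2607  21:1430  22:2389  23:404
  24:1422  25:780  26:1567  27:1276  28:2623  29:1745  30:63  31:696
  32:639  33:424  34:1090  35:2227  36:1932  37:1023  38:2178  39:423
  40:526  41:558  42:1188  43:2342  44:23  45:1360  46:648  47:2597
  48:1596  49:214  50:1673  51:97  52:2454  53:2228
Giant step factor: 564^(-54) ≡ 699 (mod 2903).
Scan 2478·699^i mod 2903 for i = 0, 1, …:
  i=0: 2478   i=1: 1934   i=2: 1971   i=3: 1707
  i=4: 60   i=5: 1298   i=6: 1566   i=7: 203
  i=8: 2553   i=9: 2105     …   i=26: 585
  i=27: 2495
Match at i=27, j=9: x = 27·54 + 9 = 1467.

1467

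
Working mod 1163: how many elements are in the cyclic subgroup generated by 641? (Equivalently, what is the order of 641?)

1162

The order of 641 must divide p − 1 = 1162 = 2 · 7 · 83.
Divisors: 1, 2, 7, 14, 83, 166, 581, 1162.
Check each in increasing order: 641^1 ≡ 641;  641^2 ≡ 342;  641^7 ≡ 2;  641^14 ≡ 4;  641^83 ≡ 665;  641^166 ≡ 285;  641^581 ≡ 1162;  641^1162 ≡ 1.
Smallest exponent giving 1 is 1162.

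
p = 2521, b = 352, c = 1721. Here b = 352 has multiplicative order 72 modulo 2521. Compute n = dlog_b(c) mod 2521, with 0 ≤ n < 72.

34

Baby-step giant-step with m = ceil(sqrt(72)) = 9.
Baby table (352^j mod 2521 for j=0..8):
  0:1  1:352  2:375  3:908  4:1970  5:165  6:97  7:1371
  8:1081
Giant step factor: 352^(-9) ≡ 1205 (mod 2521).
Scan 1721·1205^i mod 2521 for i = 0, 1, …:
  i=0: 1721   i=1: 1543   i=2: 1338   i=3: 1371
Match at i=3, j=7: n = 3·9 + 7 = 34.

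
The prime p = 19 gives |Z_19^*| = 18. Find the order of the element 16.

The order of 16 must divide p − 1 = 18 = 2 · 3^2.
Divisors: 1, 2, 3, 6, 9, 18.
Check each in increasing order: 16^1 ≡ 16;  16^2 ≡ 9;  16^3 ≡ 11;  16^6 ≡ 7;  16^9 ≡ 1.
Smallest exponent giving 1 is 9.

9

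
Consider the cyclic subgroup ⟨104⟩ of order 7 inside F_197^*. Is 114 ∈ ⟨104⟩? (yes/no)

yes

114 ∈ ⟨104⟩ iff 114^7 ≡ 1 (mod 197), since |⟨104⟩| = 7.
114^7 mod 197 = 1.
Since 1 = 1, 114 lies in the subgroup.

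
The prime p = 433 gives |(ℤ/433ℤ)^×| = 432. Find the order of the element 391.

The order of 391 must divide p − 1 = 432 = 2^4 · 3^3.
Divisors: 1, 2, 3, 4, 6, 8, 9, 12, 16, 18, 24, 27, 36, 48, 54, 72, 108, 144, 216, 432.
Check each in increasing order: 391^1 ≡ 391;  391^2 ≡ 32;  391^3 ≡ 388;  391^4 ≡ 158;  391^6 ≡ 293;  391^8 ≡ 283;  391^9 ≡ 238;  391^12 ≡ 115;  391^16 ≡ 417;  391^18 ≡ 354;  391^24 ≡ 235;  391^27 ≡ 250;  391^36 ≡ 179;  391^48 ≡ 234;  391^54 ≡ 148;  391^72 ≡ 432;  391^108 ≡ 254;  391^144 ≡ 1.
Smallest exponent giving 1 is 144.

144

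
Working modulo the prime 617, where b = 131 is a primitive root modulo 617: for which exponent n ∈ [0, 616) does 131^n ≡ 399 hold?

21

Successive powers of 131 modulo 617:
  131^0=1  131^1=131  131^2=502  131^3=360  131^4=268  131^5=556
  131^6=30  131^7=228  131^8=252  131^9=311  131^10=19  131^11=21
  131^12=283  131^13=53  131^14=156  131^15=75  131^16=570  131^17=13
  131^18=469  131^19=356  131^20=361  131^21=399
So 131^21 ≡ 399 (mod 617), giving n = 21.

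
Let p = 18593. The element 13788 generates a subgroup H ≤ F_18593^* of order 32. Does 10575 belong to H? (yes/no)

no

10575 ∈ ⟨13788⟩ iff 10575^32 ≡ 1 (mod 18593), since |⟨13788⟩| = 32.
10575^32 mod 18593 = 13584.
Since 13584 ≠ 1, 10575 does not lie in the subgroup.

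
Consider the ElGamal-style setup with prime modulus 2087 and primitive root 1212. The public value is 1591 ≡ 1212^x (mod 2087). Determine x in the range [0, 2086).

Baby-step giant-step with m = ceil(sqrt(2086)) = 46.
Baby table (1212^j mod 2087 for j=0..45):
  0:1  1:1212  2:1783  3:951  4:588  5:989  6:730  7:1959
  8:1389  9:1346  10:1405  11:1955  12:715  13:475  14:1775  15:1690
  16:933  17:1729  18:200  19:308  20:1810  21:283  22:728  23:1622
  24:1997  25:1531  26:229  27:2064  28:1342  29:731  30:1084  31:1085
  32:210  33:1993  34:857  35:1445  36:347  37:1077  38:949  39:251
  40:1597  41:915  42:783  43:1498  44:1973  45:1661
Giant step factor: 1212^(-46) ≡ 1415 (mod 2087).
Scan 1591·1415^i mod 2087 for i = 0, 1, …:
  i=0: 1591   i=1: 1479   i=2: 1611   i=3: 561
  i=4: 755   i=5: 1868   i=6: 1078   i=7: 1860
  i=8: 193   i=9: 1785     …   i=16: 89
  i=17: 715
Match at i=17, j=12: x = 17·46 + 12 = 794.

794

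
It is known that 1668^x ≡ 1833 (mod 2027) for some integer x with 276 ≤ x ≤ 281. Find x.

Compute 1668^276 mod 2027 = 887, then multiply by 1668 repeatedly:
  1668^276=887  1668^277=1833
Found 1833 at exponent 277.

277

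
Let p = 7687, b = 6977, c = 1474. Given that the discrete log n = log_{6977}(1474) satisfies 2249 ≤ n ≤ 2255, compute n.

2252

Compute 6977^2249 mod 7687 = 4637, then multiply by 6977 repeatedly:
  6977^2249=4637  6977^2250=5453  6977^2251=2618  6977^2252=1474
Found 1474 at exponent 2252.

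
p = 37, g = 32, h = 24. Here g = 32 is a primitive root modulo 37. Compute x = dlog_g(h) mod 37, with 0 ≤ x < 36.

Successive powers of 32 modulo 37:
  32^0=1  32^1=32  32^2=25  32^3=23  32^4=33  32^5=20
  32^6=11  32^7=19  32^8=16  32^9=31  32^10=30  32^11=35
  32^12=10  32^13=24
So 32^13 ≡ 24 (mod 37), giving x = 13.

13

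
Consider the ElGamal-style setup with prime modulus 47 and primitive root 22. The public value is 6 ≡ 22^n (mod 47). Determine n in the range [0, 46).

42

Baby-step giant-step with m = ceil(sqrt(46)) = 7.
Baby table (22^j mod 47 for j=0..6):
  0:1  1:22  2:14  3:26  4:8  5:35  6:18
Giant step factor: 22^(-7) ≡ 40 (mod 47).
Scan 6·40^i mod 47 for i = 0, 1, …:
  i=0: 6   i=1: 5   i=2: 12   i=3: 10
  i=4: 24   i=5: 20   i=6: 1
Match at i=6, j=0: n = 6·7 + 0 = 42.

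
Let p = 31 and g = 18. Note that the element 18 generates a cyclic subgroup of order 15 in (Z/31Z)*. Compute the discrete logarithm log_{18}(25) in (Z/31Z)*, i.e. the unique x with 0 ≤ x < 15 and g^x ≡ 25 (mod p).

Successive powers of 18 modulo 31:
  18^0=1  18^1=18  18^2=14  18^3=4  18^4=10  18^5=25
So 18^5 ≡ 25 (mod 31), giving x = 5.

5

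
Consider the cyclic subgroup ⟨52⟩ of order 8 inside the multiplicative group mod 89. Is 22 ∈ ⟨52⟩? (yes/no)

22 ∈ ⟨52⟩ iff 22^8 ≡ 1 (mod 89), since |⟨52⟩| = 8.
22^8 mod 89 = 64.
Since 64 ≠ 1, 22 does not lie in the subgroup.

no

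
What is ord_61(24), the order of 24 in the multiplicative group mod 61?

20

The order of 24 must divide p − 1 = 60 = 2^2 · 3 · 5.
Divisors: 1, 2, 3, 4, 5, 6, 10, 12, 15, 20, 30, 60.
Check each in increasing order: 24^1 ≡ 24;  24^2 ≡ 27;  24^3 ≡ 38;  24^4 ≡ 58;  24^5 ≡ 50;  24^6 ≡ 41;  24^10 ≡ 60;  24^12 ≡ 34;  24^15 ≡ 11;  24^20 ≡ 1.
Smallest exponent giving 1 is 20.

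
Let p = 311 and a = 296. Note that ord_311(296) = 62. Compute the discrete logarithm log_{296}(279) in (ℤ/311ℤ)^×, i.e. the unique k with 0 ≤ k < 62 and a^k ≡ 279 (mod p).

Successive powers of 296 modulo 311:
  296^0=1  296^1=296  296^2=225  296^3=46  296^4=243  296^5=87
  296^6=250  296^7=293  296^8=270  296^9=304  296^10=105  296^11=291
  296^12=300  296^13=165  296^14=13  296^15=116  296^16=126  296^17=287
  296^18=49  296^19=198  296^20=140  296^21=77  296^22=89  296^23=220
  296^24=121  296^25=51  296^26=168  296^27=279
So 296^27 ≡ 279 (mod 311), giving k = 27.

27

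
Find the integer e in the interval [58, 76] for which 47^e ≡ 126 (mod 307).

Compute 47^58 mod 307 = 83, then multiply by 47 repeatedly:
  47^58=83  47^59=217  47^60=68  47^61=126
Found 126 at exponent 61.

61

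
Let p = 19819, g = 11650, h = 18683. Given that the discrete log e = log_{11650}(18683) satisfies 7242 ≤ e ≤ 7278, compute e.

7250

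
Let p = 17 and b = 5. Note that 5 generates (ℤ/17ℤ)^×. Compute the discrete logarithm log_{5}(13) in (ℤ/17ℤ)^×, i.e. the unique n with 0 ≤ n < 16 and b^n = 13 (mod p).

4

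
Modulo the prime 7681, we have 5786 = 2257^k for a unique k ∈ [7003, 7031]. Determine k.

Compute 2257^7003 mod 7681 = 7530, then multiply by 2257 repeatedly:
  2257^7003=7530  2257^7004=4838  2257^7005=4665  2257^7006=5935  2257^7007=7312
  2257^7008=4396  2257^7009=5601  2257^7010=6212  2257^7011=2659  2257^7012=2502
  2257^7013=1479  2257^7014=4549  2257^7015=5277  2257^7016=4639  2257^7017=1020
  2257^7018=5521  2257^7019=2315  2257^7020=1875  2257^7021=7325  2257^7022=3013
  2257^7023=2656  2257^7024=3412  2257^7025=4522  2257^7026=5786
Found 5786 at exponent 7026.

7026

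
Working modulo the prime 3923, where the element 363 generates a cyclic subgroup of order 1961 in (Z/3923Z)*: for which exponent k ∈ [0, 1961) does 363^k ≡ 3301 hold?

1512

Baby-step giant-step with m = ceil(sqrt(1961)) = 45.
Baby table (363^j mod 3923 for j=0..44):
  0:1  1:363  2:2310  3:2931  4:820  5:3435  6:3314  7:2544
  8:1567  9:3909  10:2764  11:2967  12:2119  13:289  14:2909  15:680
  16:3614  17:1600  18:196  19:534  20:1615  21:1718  22:3800  23:2427
  24:2249  25:403  26:1138  27:1179  28:370  29:928  30:3409  31:1722
  32:1329  33:3821  34:2204  35:3683  36:3109  37:2666  38:2700  39:3273
  40:3353  41:1009  42:1428  43:528  44:3360
Giant step factor: 363^(-45) ≡ 2114 (mod 3923).
Scan 3301·2114^i mod 3923 for i = 0, 1, …:
  i=0: 3301   i=1: 3220   i=2: 675   i=3: 2901
  i=4: 1065   i=5: 3531   i=6: 2988   i=7: 602
  i=8: 1576   i=9: 1037     …   i=32: 3532
  i=33: 1179
Match at i=33, j=27: k = 33·45 + 27 = 1512.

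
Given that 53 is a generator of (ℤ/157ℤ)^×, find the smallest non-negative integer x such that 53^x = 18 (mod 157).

Baby-step giant-step with m = ceil(sqrt(156)) = 13.
Baby table (53^j mod 157 for j=0..12):
  0:1  1:53  2:140  3:41  4:132  5:88  6:111  7:74
  8:154  9:155  10:51  11:34  12:75
Giant step factor: 53^(-13) ≡ 22 (mod 157).
Scan 18·22^i mod 157 for i = 0, 1, …:
  i=0: 18   i=1: 82   i=2: 77   i=3: 124
  i=4: 59   i=5: 42   i=6: 139   i=7: 75
Match at i=7, j=12: x = 7·13 + 12 = 103.

103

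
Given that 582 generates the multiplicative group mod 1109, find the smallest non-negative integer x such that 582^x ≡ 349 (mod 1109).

Baby-step giant-step with m = ceil(sqrt(1108)) = 34.
Baby table (582^j mod 1109 for j=0..33):
  0:1  1:582  2:479  3:419  4:987  5:1081  6:339  7:1005
  8:467  9:89  10:784  11:489  12:694  13:232  14:835  15:228
  16:725  17:530  18:158  19:1018  20:270  21:771  22:686  23:12
  24:330  25:203  26:592  27:754  28:773  29:741  30:970  31:59
  32:1068  33:536
Giant step factor: 582^(-34) ≡ 1006 (mod 1109).
Scan 349·1006^i mod 1109 for i = 0, 1, …:
  i=0: 349   i=1: 650   i=2: 699   i=3: 88
  i=4: 917   i=5: 923   i=6: 305   i=7: 746
  i=8: 792   i=9: 490     …   i=26: 469
  i=27: 489
Match at i=27, j=11: x = 27·34 + 11 = 929.

929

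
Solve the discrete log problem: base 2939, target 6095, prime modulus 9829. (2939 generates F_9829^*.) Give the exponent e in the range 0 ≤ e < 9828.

Baby-step giant-step with m = ceil(sqrt(9828)) = 100.
Baby table (2939^j mod 9829 for j=0..99):
  0:1  1:2939  2:7859  3:9280  4:8274  5:340  6:6531  7:8401
  8:91  9:2066  10:7481  11:9015  12:5930  13:1453  14:4581  15:7658
  16:8281  17:1255  18:2570  19:4558  20:8864  21:4446  22:4053  23:8848
  24:6567  25:6086  26:7803  27:1960  28:646  29:1597  30:5150  31:9019
  32:7857  33:3402  34:2385  35:1438  36:9641  37:7721  38:6687  39:4922
  40:7299  41:4883  42:797  43:3081  44:2550  45:4752  46:8948  47:5597
  48:5666  49:2048  50:3724  51:5159  52:5983  53:9785  54:8290  55:8048
  56:4498  57:9446  58:4698  59:7506  60:3858  61:5825  62:7386  63:5022
  64:6329  65:4463  66:4871  67:4845  68:7063  69:9138  70:3754  71:4868
  72:5857  73:3144  74:956  75:8419  76:3848  77:5922  78:7428  79:683
  80:2221  81:1063  82:8364  83:9296  84:6153  85:8136  86:7576  87:3179
  88:5531  89:8272  90:4291  91:642  92:9499  93:3201  94:1386  95:4248
  96:2042  97:5748  98:7150  99:9277
Giant step factor: 2939^(-100) ≡ 1430 (mod 9829).
Scan 6095·1430^i mod 9829 for i = 0, 1, …:
  i=0: 6095   i=1: 7356   i=2: 2050   i=3: 2458
  i=4: 5987   i=5: 351   i=6: 651   i=7: 7004
  i=8: 9798   i=9: 4815   i=10: 5150
Match at i=10, j=30: e = 10·100 + 30 = 1030.

1030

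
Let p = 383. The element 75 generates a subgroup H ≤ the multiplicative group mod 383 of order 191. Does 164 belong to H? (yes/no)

164 ∈ ⟨75⟩ iff 164^191 ≡ 1 (mod 383), since |⟨75⟩| = 191.
164^191 mod 383 = 382.
Since 382 ≠ 1, 164 does not lie in the subgroup.

no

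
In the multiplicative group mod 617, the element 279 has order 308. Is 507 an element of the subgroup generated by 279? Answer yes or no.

no

507 ∈ ⟨279⟩ iff 507^308 ≡ 1 (mod 617), since |⟨279⟩| = 308.
507^308 mod 617 = 616.
Since 616 ≠ 1, 507 does not lie in the subgroup.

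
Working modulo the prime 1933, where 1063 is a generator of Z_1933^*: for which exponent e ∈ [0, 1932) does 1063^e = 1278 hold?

1779

Baby-step giant-step with m = ceil(sqrt(1932)) = 44.
Baby table (1063^j mod 1933 for j=0..43):
  0:1  1:1063  2:1097  3:512  4:1083  5:1094  6:1189  7:1658
  8:1491  9:1806  10:309  11:1790  12:698  13:1635  14:238  15:1704
  16:131  17:77  18:665  19:1350  20:764  21:272  22:1119  23:702
  24:88  25:760  26:1819  27:597  28:587  29:1555  30:250  31:929
  32:1697  33:422  34:130  35:947  36:1501  37:838  38:1614  39:1111
  40:1863  41:977  42:530  43:887
Giant step factor: 1063^(-44) ≡ 1540 (mod 1933).
Scan 1278·1540^i mod 1933 for i = 0, 1, …:
  i=0: 1278   i=1: 326   i=2: 1393   i=3: 1523
  i=4: 691   i=5: 990   i=6: 1396   i=7: 344
  i=8: 118   i=9: 18     …   i=39: 1118
  i=40: 1350
Match at i=40, j=19: e = 40·44 + 19 = 1779.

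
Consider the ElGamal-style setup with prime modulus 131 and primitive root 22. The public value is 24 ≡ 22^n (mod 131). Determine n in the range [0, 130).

Baby-step giant-step with m = ceil(sqrt(130)) = 12.
Baby table (22^j mod 131 for j=0..11):
  0:1  1:22  2:91  3:37  4:28  5:92  6:59  7:119
  8:129  9:87  10:80  11:57
Giant step factor: 22^(-12) ≡ 7 (mod 131).
Scan 24·7^i mod 131 for i = 0, 1, …:
  i=0: 24   i=1: 37
Match at i=1, j=3: n = 1·12 + 3 = 15.

15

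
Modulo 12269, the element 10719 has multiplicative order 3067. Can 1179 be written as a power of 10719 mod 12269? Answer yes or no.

no

1179 ∈ ⟨10719⟩ iff 1179^3067 ≡ 1 (mod 12269), since |⟨10719⟩| = 3067.
1179^3067 mod 12269 = 1896.
Since 1896 ≠ 1, 1179 does not lie in the subgroup.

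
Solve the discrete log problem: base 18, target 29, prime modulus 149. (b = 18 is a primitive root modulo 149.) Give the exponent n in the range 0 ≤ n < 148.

Baby-step giant-step with m = ceil(sqrt(148)) = 13.
Baby table (18^j mod 149 for j=0..12):
  0:1  1:18  2:26  3:21  4:80  5:99  6:143  7:41
  8:142  9:23  10:116  11:2  12:36
Giant step factor: 18^(-13) ≡ 43 (mod 149).
Scan 29·43^i mod 149 for i = 0, 1, …:
  i=0: 29   i=1: 55   i=2: 130   i=3: 77
  i=4: 33   i=5: 78   i=6: 76   i=7: 139
  i=8: 17   i=9: 135   i=10: 143
Match at i=10, j=6: n = 10·13 + 6 = 136.

136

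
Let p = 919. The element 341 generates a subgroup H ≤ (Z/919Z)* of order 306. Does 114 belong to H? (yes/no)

114 ∈ ⟨341⟩ iff 114^306 ≡ 1 (mod 919), since |⟨341⟩| = 306.
114^306 mod 919 = 866.
Since 866 ≠ 1, 114 does not lie in the subgroup.

no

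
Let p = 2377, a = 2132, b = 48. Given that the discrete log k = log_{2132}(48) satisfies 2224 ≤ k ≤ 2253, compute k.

2246

Compute 2132^2224 mod 2377 = 2175, then multiply by 2132 repeatedly:
  2132^2224=2175  2132^2225=1950  2132^2226=27  2132^2227=516  2132^2228=1938
  2132^2229=590  2132^2230=447  2132^2231=2204  2132^2232=1976  2132^2233=788
  2132^2234=1854  2132^2235=2154  2132^2236=2341  2132^2237=1689  2132^2238=2170
  2132^2239=798  2132^2240=1781  2132^2241=1023  2132^2242=1327  2132^2243=534
  2132^2244=2282  2132^2245=1882  2132^2246=48
Found 48 at exponent 2246.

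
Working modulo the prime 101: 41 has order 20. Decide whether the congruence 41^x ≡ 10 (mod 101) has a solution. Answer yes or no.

10 ∈ ⟨41⟩ iff 10^20 ≡ 1 (mod 101), since |⟨41⟩| = 20.
10^20 mod 101 = 1.
Since 1 = 1, 10 lies in the subgroup.

yes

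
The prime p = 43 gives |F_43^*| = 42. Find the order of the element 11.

7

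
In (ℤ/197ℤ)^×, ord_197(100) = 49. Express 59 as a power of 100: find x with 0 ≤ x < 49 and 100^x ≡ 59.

24

Successive powers of 100 modulo 197:
  100^0=1  100^1=100  100^2=150  100^3=28  100^4=42  100^5=63
  100^6=193  100^7=191  100^8=188  100^9=85  100^10=29  100^11=142
  100^12=16  100^13=24  100^14=36  100^15=54  100^16=81  100^17=23
  100^18=133  100^19=101  100^20=53  100^21=178  100^22=70  100^23=105
  100^24=59
So 100^24 ≡ 59 (mod 197), giving x = 24.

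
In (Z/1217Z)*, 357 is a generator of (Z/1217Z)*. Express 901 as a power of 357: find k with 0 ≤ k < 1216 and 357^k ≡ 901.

Baby-step giant-step with m = ceil(sqrt(1216)) = 35.
Baby table (357^j mod 1217 for j=0..34):
  0:1  1:357  2:881  3:531  4:932  5:483  6:834  7:790
  8:903  9:1083  10:842  11:1212  12:649  13:463  14:996  15:208
  16:19  17:698  18:918  19:353  20:670  21:658  22:25  23:406
  24:119  25:1105  26:177  27:1122  28:161  29:278  30:669  31:301
  32:361  33:1092  34:404
Giant step factor: 357^(-35) ≡ 1172 (mod 1217).
Scan 901·1172^i mod 1217 for i = 0, 1, …:
  i=0: 901   i=1: 833   i=2: 242   i=3: 63
  i=4: 816   i=5: 1007   i=6: 931   i=7: 700
  i=8: 142   i=9: 912     …   i=30: 613
  i=31: 406
Match at i=31, j=23: k = 31·35 + 23 = 1108.

1108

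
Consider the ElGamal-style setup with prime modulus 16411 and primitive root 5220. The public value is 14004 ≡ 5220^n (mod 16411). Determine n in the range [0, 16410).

Baby-step giant-step with m = ceil(sqrt(16410)) = 129.
Baby table (5220^j mod 16411 for j=0..128):
  0:1  1:5220  2:6140  3:117  4:3533  5:12707  6:13689  7:3086
  8:9729  9:9746  10:20  11:5934  12:7923  13:2340  14:5016  15:7975
  16:11204  17:12487  18:14059  19:14399  20:400  21:3803  22:10761  23:13978
  24:1854  25:11801  26:10737  27:3575  28:2193  29:8993  30:8000  31:10416
  32:1877  33:573  34:4258  35:6266  36:1397  37:5856  38:11038  39:15750
  40:12301  41:11388  42:4718  43:11460  44:3105  45:10443  46:11529  47:2243
  48:7417  49:3191  50:16266  51:14417  52:12305  53:15857  54:12867  55:11928
  56:826  57:12038  58:641  59:14587  60:13511  61:9353  62:16346  63:5331
  64:11175  65:8806  66:109  67:11006  68:12820  69:12753  70:7644  71:6539
  72:15111  73:8154  74:10157  75:12010  76:2180  77:6777  78:10235  79:8895
  80:5181  81:15903  82:6822  83:15381  84:6208  85:10446  86:10778  87:4252
  88:7768  89:13790  90:5154  91:6251  92:5152  93:12222  94:9283  95:11988
  96:2217  97:2985  98:7661  99:13224  100:4614  101:10143  102:4574  103:14686
  104:5139  105:10006  106:11518  107:10467  108:5521  109:1904  110:10225  111:5928
  112:9425  113:14733  114:4314  115:3188  116:606  117:12408  118:11954  119:5258
  120:7568  121:3683  122:7979  123:15673  124:4225  125:14527  126:12120  127:1995
  128:9326
Giant step factor: 5220^(-129) ≡ 10966 (mod 16411).
Scan 14004·10966^i mod 16411 for i = 0, 1, …:
  i=0: 14004   i=1: 10137   i=2: 10639   i=3: 1475
  i=4: 10015   i=5: 2078   i=6: 8880   i=7: 11617
  i=8: 9840   i=9: 3115     …   i=43: 4954
  i=44: 5154
Match at i=44, j=90: n = 44·129 + 90 = 5766.

5766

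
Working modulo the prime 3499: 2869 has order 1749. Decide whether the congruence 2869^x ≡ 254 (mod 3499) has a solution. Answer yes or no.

254 ∈ ⟨2869⟩ iff 254^1749 ≡ 1 (mod 3499), since |⟨2869⟩| = 1749.
254^1749 mod 3499 = 1.
Since 1 = 1, 254 lies in the subgroup.

yes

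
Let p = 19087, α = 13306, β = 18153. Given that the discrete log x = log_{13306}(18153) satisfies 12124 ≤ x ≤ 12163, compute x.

12128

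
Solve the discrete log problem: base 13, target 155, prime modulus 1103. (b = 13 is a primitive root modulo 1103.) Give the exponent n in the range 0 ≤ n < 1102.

980

Baby-step giant-step with m = ceil(sqrt(1102)) = 34.
Baby table (13^j mod 1103 for j=0..33):
  0:1  1:13  2:169  3:1094  4:986  5:685  6:81  7:1053
  8:453  9:374  10:450  11:335  12:1046  13:362  14:294  15:513
  16:51  17:663  18:898  19:644  20:651  21:742  22:822  23:759
  24:1043  25:323  26:890  27:540  28:402  29:814  30:655  31:794
  32:395  33:723
Giant step factor: 13^(-34) ≡ 399 (mod 1103).
Scan 155·399^i mod 1103 for i = 0, 1, …:
  i=0: 155   i=1: 77   i=2: 942   i=3: 838
  i=4: 153   i=5: 382   i=6: 204   i=7: 877
  i=8: 272   i=9: 434     …   i=27: 623
  i=28: 402
Match at i=28, j=28: n = 28·34 + 28 = 980.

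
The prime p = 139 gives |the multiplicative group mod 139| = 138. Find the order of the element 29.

The order of 29 must divide p − 1 = 138 = 2 · 3 · 23.
Divisors: 1, 2, 3, 6, 23, 46, 69, 138.
Check each in increasing order: 29^1 ≡ 29;  29^2 ≡ 7;  29^3 ≡ 64;  29^6 ≡ 65;  29^23 ≡ 42;  29^46 ≡ 96;  29^69 ≡ 1.
Smallest exponent giving 1 is 69.

69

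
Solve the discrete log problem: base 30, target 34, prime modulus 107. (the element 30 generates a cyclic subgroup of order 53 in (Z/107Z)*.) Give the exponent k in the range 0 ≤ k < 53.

Successive powers of 30 modulo 107:
  30^0=1  30^1=30  30^2=44  30^3=36  30^4=10  30^5=86
  30^6=12  30^7=39  30^8=100  30^9=4  30^10=13  30^11=69
  30^12=37  30^13=40  30^14=23  30^15=48  30^16=49  30^17=79
  30^18=16  30^19=52  30^20=62  30^21=41  30^22=53  30^23=92
  30^24=85  30^25=89  30^26=102  30^27=64  30^28=101  30^29=34
So 30^29 ≡ 34 (mod 107), giving k = 29.

29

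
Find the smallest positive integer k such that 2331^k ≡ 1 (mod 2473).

The order of 2331 must divide p − 1 = 2472 = 2^3 · 3 · 103.
Divisors: 1, 2, 3, 4, 6, 8, 12, 24, 103, 206, 309, 412, 618, 824, 1236, 2472.
Check each in increasing order: 2331^1 ≡ 2331;  2331^2 ≡ 380;  2331^3 ≡ 446;  2331^4 ≡ 966;  2331^6 ≡ 1076;  2331^8 ≡ 835;  2331^12 ≡ 412;  2331^24 ≡ 1580;  2331^103 ≡ 574;  2331^206 ≡ 567;  2331^309 ≡ 1495;  2331^412 ≡ 2472;  2331^618 ≡ 1906;  2331^824 ≡ 1.
Smallest exponent giving 1 is 824.

824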